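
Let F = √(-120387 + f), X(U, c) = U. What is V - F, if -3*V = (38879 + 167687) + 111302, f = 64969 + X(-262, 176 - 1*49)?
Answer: -105956 - 8*I*√870 ≈ -1.0596e+5 - 235.97*I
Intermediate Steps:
f = 64707 (f = 64969 - 262 = 64707)
F = 8*I*√870 (F = √(-120387 + 64707) = √(-55680) = 8*I*√870 ≈ 235.97*I)
V = -105956 (V = -((38879 + 167687) + 111302)/3 = -(206566 + 111302)/3 = -⅓*317868 = -105956)
V - F = -105956 - 8*I*√870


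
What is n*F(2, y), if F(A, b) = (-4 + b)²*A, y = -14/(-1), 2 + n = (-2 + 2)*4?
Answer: -400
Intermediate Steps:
n = -2 (n = -2 + (-2 + 2)*4 = -2 + 0*4 = -2 + 0 = -2)
y = 14 (y = -14*(-1) = 14)
F(A, b) = A*(-4 + b)²
n*F(2, y) = -4*(-4 + 14)² = -4*10² = -4*100 = -2*200 = -400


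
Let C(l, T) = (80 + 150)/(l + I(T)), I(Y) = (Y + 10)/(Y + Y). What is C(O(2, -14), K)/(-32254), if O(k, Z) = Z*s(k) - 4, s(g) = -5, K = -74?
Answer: -4255/39640166 ≈ -0.00010734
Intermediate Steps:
O(k, Z) = -4 - 5*Z (O(k, Z) = Z*(-5) - 4 = -5*Z - 4 = -4 - 5*Z)
I(Y) = (10 + Y)/(2*Y) (I(Y) = (10 + Y)/((2*Y)) = (10 + Y)*(1/(2*Y)) = (10 + Y)/(2*Y))
C(l, T) = 230/(l + (10 + T)/(2*T)) (C(l, T) = (80 + 150)/(l + (10 + T)/(2*T)) = 230/(l + (10 + T)/(2*T)))
C(O(2, -14), K)/(-32254) = (460*(-74)/(10 - 74 + 2*(-74)*(-4 - 5*(-14))))/(-32254) = (460*(-74)/(10 - 74 + 2*(-74)*(-4 + 70)))*(-1/32254) = (460*(-74)/(10 - 74 + 2*(-74)*66))*(-1/32254) = (460*(-74)/(10 - 74 - 9768))*(-1/32254) = (460*(-74)/(-9832))*(-1/32254) = (460*(-74)*(-1/9832))*(-1/32254) = (4255/1229)*(-1/32254) = -4255/39640166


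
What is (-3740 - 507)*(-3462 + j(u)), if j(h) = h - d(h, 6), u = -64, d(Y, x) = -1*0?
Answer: 14974922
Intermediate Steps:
d(Y, x) = 0
j(h) = h (j(h) = h - 1*0 = h + 0 = h)
(-3740 - 507)*(-3462 + j(u)) = (-3740 - 507)*(-3462 - 64) = -4247*(-3526) = 14974922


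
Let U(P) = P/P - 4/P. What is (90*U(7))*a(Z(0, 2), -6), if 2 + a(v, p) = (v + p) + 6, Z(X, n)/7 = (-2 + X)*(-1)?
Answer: 3240/7 ≈ 462.86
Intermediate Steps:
U(P) = 1 - 4/P
Z(X, n) = 14 - 7*X (Z(X, n) = 7*((-2 + X)*(-1)) = 7*(2 - X) = 14 - 7*X)
a(v, p) = 4 + p + v (a(v, p) = -2 + ((v + p) + 6) = -2 + ((p + v) + 6) = -2 + (6 + p + v) = 4 + p + v)
(90*U(7))*a(Z(0, 2), -6) = (90*((-4 + 7)/7))*(4 - 6 + (14 - 7*0)) = (90*((⅐)*3))*(4 - 6 + (14 + 0)) = (90*(3/7))*(4 - 6 + 14) = (270/7)*12 = 3240/7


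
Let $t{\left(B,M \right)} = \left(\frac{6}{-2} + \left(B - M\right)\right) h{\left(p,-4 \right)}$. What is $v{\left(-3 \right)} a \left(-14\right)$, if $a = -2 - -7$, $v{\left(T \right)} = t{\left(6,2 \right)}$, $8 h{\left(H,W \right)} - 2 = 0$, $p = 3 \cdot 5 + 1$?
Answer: $- \frac{35}{2} \approx -17.5$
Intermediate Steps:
$p = 16$ ($p = 15 + 1 = 16$)
$h{\left(H,W \right)} = \frac{1}{4}$ ($h{\left(H,W \right)} = \frac{1}{4} + \frac{1}{8} \cdot 0 = \frac{1}{4} + 0 = \frac{1}{4}$)
$t{\left(B,M \right)} = - \frac{3}{4} - \frac{M}{4} + \frac{B}{4}$ ($t{\left(B,M \right)} = \left(\frac{6}{-2} + \left(B - M\right)\right) \frac{1}{4} = \left(6 \left(- \frac{1}{2}\right) + \left(B - M\right)\right) \frac{1}{4} = \left(-3 + \left(B - M\right)\right) \frac{1}{4} = \left(-3 + B - M\right) \frac{1}{4} = - \frac{3}{4} - \frac{M}{4} + \frac{B}{4}$)
$v{\left(T \right)} = \frac{1}{4}$ ($v{\left(T \right)} = - \frac{3}{4} - \frac{1}{2} + \frac{1}{4} \cdot 6 = - \frac{3}{4} - \frac{1}{2} + \frac{3}{2} = \frac{1}{4}$)
$a = 5$ ($a = -2 + 7 = 5$)
$v{\left(-3 \right)} a \left(-14\right) = \frac{1}{4} \cdot 5 \left(-14\right) = \frac{5}{4} \left(-14\right) = - \frac{35}{2}$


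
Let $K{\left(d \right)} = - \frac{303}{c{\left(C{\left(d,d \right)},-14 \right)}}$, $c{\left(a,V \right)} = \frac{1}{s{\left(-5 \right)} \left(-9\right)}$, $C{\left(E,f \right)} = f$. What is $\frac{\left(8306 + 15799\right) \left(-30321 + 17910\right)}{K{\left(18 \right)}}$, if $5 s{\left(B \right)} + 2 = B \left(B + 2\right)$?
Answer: $- \frac{55401325}{1313} \approx -42194.0$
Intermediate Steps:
$s{\left(B \right)} = - \frac{2}{5} + \frac{B \left(2 + B\right)}{5}$ ($s{\left(B \right)} = - \frac{2}{5} + \frac{B \left(B + 2\right)}{5} = - \frac{2}{5} + \frac{B \left(2 + B\right)}{5}$)
$c{\left(a,V \right)} = - \frac{5}{117}$ ($c{\left(a,V \right)} = \frac{1}{\left(- \frac{2}{5} + \frac{\left(-5\right)^{2}}{5} + \frac{2}{5} \left(-5\right)\right) \left(-9\right)} = \frac{1}{- \frac{2}{5} + \frac{1}{5} \cdot 25 - 2} \left(- \frac{1}{9}\right) = \frac{1}{- \frac{2}{5} + 5 - 2} \left(- \frac{1}{9}\right) = \frac{1}{\frac{13}{5}} \left(- \frac{1}{9}\right) = \frac{5}{13} \left(- \frac{1}{9}\right) = - \frac{5}{117}$)
$K{\left(d \right)} = \frac{35451}{5}$ ($K{\left(d \right)} = - \frac{303}{- \frac{5}{117}} = \left(-303\right) \left(- \frac{117}{5}\right) = \frac{35451}{5}$)
$\frac{\left(8306 + 15799\right) \left(-30321 + 17910\right)}{K{\left(18 \right)}} = \frac{\left(8306 + 15799\right) \left(-30321 + 17910\right)}{\frac{35451}{5}} = 24105 \left(-12411\right) \frac{5}{35451} = \left(-299167155\right) \frac{5}{35451} = - \frac{55401325}{1313}$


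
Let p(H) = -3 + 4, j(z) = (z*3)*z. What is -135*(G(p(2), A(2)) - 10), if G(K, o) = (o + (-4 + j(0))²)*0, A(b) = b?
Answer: 1350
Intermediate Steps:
j(z) = 3*z² (j(z) = (3*z)*z = 3*z²)
p(H) = 1
G(K, o) = 0 (G(K, o) = (o + (-4 + 3*0²)²)*0 = (o + (-4 + 3*0)²)*0 = (o + (-4 + 0)²)*0 = (o + (-4)²)*0 = (o + 16)*0 = (16 + o)*0 = 0)
-135*(G(p(2), A(2)) - 10) = -135*(0 - 10) = -135*(-10) = 1350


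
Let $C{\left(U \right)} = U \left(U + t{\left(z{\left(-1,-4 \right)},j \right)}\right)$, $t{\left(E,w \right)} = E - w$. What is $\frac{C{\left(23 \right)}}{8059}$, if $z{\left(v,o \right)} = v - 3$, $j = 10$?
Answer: $\frac{207}{8059} \approx 0.025686$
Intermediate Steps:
$z{\left(v,o \right)} = -3 + v$
$C{\left(U \right)} = U \left(-14 + U\right)$ ($C{\left(U \right)} = U \left(U - 14\right) = U \left(-14 + U\right)$)
$\frac{C{\left(23 \right)}}{8059} = \frac{23 \left(-14 + 23\right)}{8059} = 23 \cdot 9 \cdot \frac{1}{8059} = 207 \cdot \frac{1}{8059} = \frac{207}{8059}$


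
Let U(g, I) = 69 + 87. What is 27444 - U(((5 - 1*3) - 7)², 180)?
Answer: 27288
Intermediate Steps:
U(g, I) = 156
27444 - U(((5 - 1*3) - 7)², 180) = 27444 - 1*156 = 27444 - 156 = 27288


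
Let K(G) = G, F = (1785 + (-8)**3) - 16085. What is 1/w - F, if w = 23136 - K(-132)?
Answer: 344645617/23268 ≈ 14812.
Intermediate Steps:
F = -14812 (F = (1785 - 512) - 16085 = 1273 - 16085 = -14812)
w = 23268 (w = 23136 - 1*(-132) = 23136 + 132 = 23268)
1/w - F = 1/23268 - 1*(-14812) = 1/23268 + 14812 = 344645617/23268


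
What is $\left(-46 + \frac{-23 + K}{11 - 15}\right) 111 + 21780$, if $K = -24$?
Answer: $\frac{71913}{4} \approx 17978.0$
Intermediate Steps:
$\left(-46 + \frac{-23 + K}{11 - 15}\right) 111 + 21780 = \left(-46 + \frac{-23 - 24}{11 - 15}\right) 111 + 21780 = \left(-46 - \frac{47}{-4}\right) 111 + 21780 = \left(-46 - - \frac{47}{4}\right) 111 + 21780 = \left(-46 + \frac{47}{4}\right) 111 + 21780 = \left(- \frac{137}{4}\right) 111 + 21780 = - \frac{15207}{4} + 21780 = \frac{71913}{4}$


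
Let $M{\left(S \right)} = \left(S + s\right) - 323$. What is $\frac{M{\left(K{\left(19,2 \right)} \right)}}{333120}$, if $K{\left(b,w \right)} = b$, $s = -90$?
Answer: $- \frac{197}{166560} \approx -0.0011828$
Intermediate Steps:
$M{\left(S \right)} = -413 + S$ ($M{\left(S \right)} = \left(S - 90\right) - 323 = \left(-90 + S\right) - 323 = -413 + S$)
$\frac{M{\left(K{\left(19,2 \right)} \right)}}{333120} = \frac{-413 + 19}{333120} = \left(-394\right) \frac{1}{333120} = - \frac{197}{166560}$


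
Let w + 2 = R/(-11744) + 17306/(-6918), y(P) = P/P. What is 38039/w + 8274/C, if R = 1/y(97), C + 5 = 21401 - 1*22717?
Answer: -2042773945026966/241570322843 ≈ -8456.2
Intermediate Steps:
C = -1321 (C = -5 + (21401 - 1*22717) = -5 + (21401 - 22717) = -5 - 1316 = -1321)
y(P) = 1
R = 1 (R = 1/1 = 1)
w = -182869283/40622496 (w = -2 + (1/(-11744) + 17306/(-6918)) = -2 + (1*(-1/11744) + 17306*(-1/6918)) = -2 + (-1/11744 - 8653/3459) = -2 - 101624291/40622496 = -182869283/40622496 ≈ -4.5017)
38039/w + 8274/C = 38039/(-182869283/40622496) + 8274/(-1321) = 38039*(-40622496/182869283) + 8274*(-1/1321) = -1545239125344/182869283 - 8274/1321 = -2042773945026966/241570322843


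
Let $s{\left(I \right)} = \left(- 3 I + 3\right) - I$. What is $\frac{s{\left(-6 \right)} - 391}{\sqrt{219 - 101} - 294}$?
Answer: $\frac{53508}{43159} + \frac{182 \sqrt{118}}{43159} \approx 1.2856$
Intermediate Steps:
$s{\left(I \right)} = 3 - 4 I$ ($s{\left(I \right)} = \left(3 - 3 I\right) - I = 3 - 4 I$)
$\frac{s{\left(-6 \right)} - 391}{\sqrt{219 - 101} - 294} = \frac{\left(3 - -24\right) - 391}{\sqrt{219 - 101} - 294} = \frac{\left(3 + 24\right) - 391}{\sqrt{118} - 294} = \frac{27 - 391}{-294 + \sqrt{118}} = - \frac{364}{-294 + \sqrt{118}}$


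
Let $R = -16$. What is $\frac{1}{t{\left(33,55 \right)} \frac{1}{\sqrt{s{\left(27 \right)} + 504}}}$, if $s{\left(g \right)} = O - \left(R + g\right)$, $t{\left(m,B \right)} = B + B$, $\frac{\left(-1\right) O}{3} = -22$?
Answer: $\frac{\sqrt{559}}{110} \approx 0.21494$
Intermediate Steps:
$O = 66$ ($O = \left(-3\right) \left(-22\right) = 66$)
$t{\left(m,B \right)} = 2 B$
$s{\left(g \right)} = 82 - g$ ($s{\left(g \right)} = 66 - \left(-16 + g\right) = 82 - g$)
$\frac{1}{t{\left(33,55 \right)} \frac{1}{\sqrt{s{\left(27 \right)} + 504}}} = \frac{1}{2 \cdot 55 \frac{1}{\sqrt{\left(82 - 27\right) + 504}}} = \frac{1}{110 \frac{1}{\sqrt{\left(82 - 27\right) + 504}}} = \frac{1}{110 \frac{1}{\sqrt{55 + 504}}} = \frac{1}{110 \frac{1}{\sqrt{559}}} = \frac{1}{110 \frac{\sqrt{559}}{559}} = \frac{1}{\frac{110}{559} \sqrt{559}} = \frac{\sqrt{559}}{110}$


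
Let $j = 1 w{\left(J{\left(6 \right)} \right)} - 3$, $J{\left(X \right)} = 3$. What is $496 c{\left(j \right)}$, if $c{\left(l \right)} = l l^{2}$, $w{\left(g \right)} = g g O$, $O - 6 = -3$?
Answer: $6856704$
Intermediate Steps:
$O = 3$ ($O = 6 - 3 = 3$)
$w{\left(g \right)} = 3 g^{2}$ ($w{\left(g \right)} = g g 3 = g^{2} \cdot 3 = 3 g^{2}$)
$j = 24$ ($j = 1 \cdot 3 \cdot 3^{2} - 3 = 1 \cdot 3 \cdot 9 - 3 = 1 \cdot 27 - 3 = 27 - 3 = 24$)
$c{\left(l \right)} = l^{3}$
$496 c{\left(j \right)} = 496 \cdot 24^{3} = 496 \cdot 13824 = 6856704$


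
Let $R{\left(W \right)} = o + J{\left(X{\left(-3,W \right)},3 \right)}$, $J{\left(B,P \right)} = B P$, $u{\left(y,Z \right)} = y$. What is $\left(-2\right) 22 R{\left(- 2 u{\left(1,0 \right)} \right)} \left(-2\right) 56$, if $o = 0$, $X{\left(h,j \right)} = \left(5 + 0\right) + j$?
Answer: $44352$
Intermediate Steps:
$X{\left(h,j \right)} = 5 + j$
$R{\left(W \right)} = 15 + 3 W$ ($R{\left(W \right)} = 0 + \left(5 + W\right) 3 = 0 + \left(15 + 3 W\right) = 15 + 3 W$)
$\left(-2\right) 22 R{\left(- 2 u{\left(1,0 \right)} \right)} \left(-2\right) 56 = \left(-2\right) 22 \left(15 + 3 \left(\left(-2\right) 1\right)\right) \left(-2\right) 56 = - 44 \left(15 + 3 \left(-2\right)\right) \left(-2\right) 56 = - 44 \left(15 - 6\right) \left(-2\right) 56 = - 44 \cdot 9 \left(-2\right) 56 = \left(-44\right) \left(-18\right) 56 = 792 \cdot 56 = 44352$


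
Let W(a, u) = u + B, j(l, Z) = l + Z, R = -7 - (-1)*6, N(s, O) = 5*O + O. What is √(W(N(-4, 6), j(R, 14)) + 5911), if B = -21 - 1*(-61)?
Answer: 2*√1491 ≈ 77.227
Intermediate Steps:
B = 40 (B = -21 + 61 = 40)
N(s, O) = 6*O
R = -1 (R = -7 - 1*(-6) = -7 + 6 = -1)
j(l, Z) = Z + l
W(a, u) = 40 + u (W(a, u) = u + 40 = 40 + u)
√(W(N(-4, 6), j(R, 14)) + 5911) = √((40 + (14 - 1)) + 5911) = √((40 + 13) + 5911) = √(53 + 5911) = √5964 = 2*√1491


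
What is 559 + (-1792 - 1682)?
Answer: -2915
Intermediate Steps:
559 + (-1792 - 1682) = 559 - 3474 = -2915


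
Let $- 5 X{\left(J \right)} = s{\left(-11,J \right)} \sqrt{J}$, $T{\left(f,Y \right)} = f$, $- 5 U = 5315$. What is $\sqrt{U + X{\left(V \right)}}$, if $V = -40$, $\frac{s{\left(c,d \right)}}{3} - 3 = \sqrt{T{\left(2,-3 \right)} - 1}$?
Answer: $\frac{\sqrt{-26575 - 120 i \sqrt{10}}}{5} \approx 0.23277 - 32.604 i$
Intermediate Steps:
$U = -1063$ ($U = \left(- \frac{1}{5}\right) 5315 = -1063$)
$s{\left(c,d \right)} = 12$ ($s{\left(c,d \right)} = 9 + 3 \sqrt{2 - 1} = 9 + 3 \sqrt{1} = 9 + 3 \cdot 1 = 9 + 3 = 12$)
$X{\left(J \right)} = - \frac{12 \sqrt{J}}{5}$
$\sqrt{U + X{\left(V \right)}} = \sqrt{-1063 - \frac{12 \sqrt{-40}}{5}} = \sqrt{-1063 - \frac{12 \cdot 2 i \sqrt{10}}{5}} = \sqrt{-1063 - \frac{24 i \sqrt{10}}{5}}$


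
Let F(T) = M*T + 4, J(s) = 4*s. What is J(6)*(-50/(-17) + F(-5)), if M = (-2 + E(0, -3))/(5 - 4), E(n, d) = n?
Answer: 6912/17 ≈ 406.59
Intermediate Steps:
M = -2 (M = (-2 + 0)/(5 - 4) = -2/1 = -2*1 = -2)
F(T) = 4 - 2*T (F(T) = -2*T + 4 = 4 - 2*T)
J(6)*(-50/(-17) + F(-5)) = (4*6)*(-50/(-17) + (4 - 2*(-5))) = 24*(-50*(-1/17) + (4 + 10)) = 24*(50/17 + 14) = 24*(288/17) = 6912/17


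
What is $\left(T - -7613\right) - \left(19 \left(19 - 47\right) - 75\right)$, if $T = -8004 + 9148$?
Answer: $9364$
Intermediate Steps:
$T = 1144$
$\left(T - -7613\right) - \left(19 \left(19 - 47\right) - 75\right) = \left(1144 - -7613\right) - \left(19 \left(19 - 47\right) - 75\right) = \left(1144 + 7613\right) - \left(19 \left(-28\right) - 75\right) = 8757 - \left(-532 - 75\right) = 8757 - -607 = 8757 + 607 = 9364$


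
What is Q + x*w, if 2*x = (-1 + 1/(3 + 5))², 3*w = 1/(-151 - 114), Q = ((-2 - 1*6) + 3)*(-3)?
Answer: 1526351/101760 ≈ 15.000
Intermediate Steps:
Q = 15 (Q = ((-2 - 6) + 3)*(-3) = (-8 + 3)*(-3) = -5*(-3) = 15)
w = -1/795 (w = 1/(3*(-151 - 114)) = (⅓)/(-265) = (⅓)*(-1/265) = -1/795 ≈ -0.0012579)
x = 49/128 (x = (-1 + 1/(3 + 5))²/2 = (-1 + 1/8)²/2 = (-1 + ⅛)²/2 = (-7/8)²/2 = (½)*(49/64) = 49/128 ≈ 0.38281)
Q + x*w = 15 + (49/128)*(-1/795) = 15 - 49/101760 = 1526351/101760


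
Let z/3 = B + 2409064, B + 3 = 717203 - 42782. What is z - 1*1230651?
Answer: 8019795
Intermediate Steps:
B = 674418 (B = -3 + (717203 - 42782) = -3 + 674421 = 674418)
z = 9250446 (z = 3*(674418 + 2409064) = 3*3083482 = 9250446)
z - 1*1230651 = 9250446 - 1*1230651 = 9250446 - 1230651 = 8019795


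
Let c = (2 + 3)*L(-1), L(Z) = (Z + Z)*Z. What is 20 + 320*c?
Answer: 3220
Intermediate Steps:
L(Z) = 2*Z**2 (L(Z) = (2*Z)*Z = 2*Z**2)
c = 10 (c = (2 + 3)*(2*(-1)**2) = 5*(2*1) = 5*2 = 10)
20 + 320*c = 20 + 320*10 = 20 + 3200 = 3220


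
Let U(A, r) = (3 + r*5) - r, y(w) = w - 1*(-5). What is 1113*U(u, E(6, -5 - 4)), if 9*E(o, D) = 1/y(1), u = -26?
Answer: 30793/9 ≈ 3421.4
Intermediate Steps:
y(w) = 5 + w (y(w) = w + 5 = 5 + w)
E(o, D) = 1/54 (E(o, D) = 1/(9*(5 + 1)) = (1/9)/6 = (1/9)*(1/6) = 1/54)
U(A, r) = 3 + 4*r (U(A, r) = (3 + 5*r) - r = 3 + 4*r)
1113*U(u, E(6, -5 - 4)) = 1113*(3 + 4*(1/54)) = 1113*(3 + 2/27) = 1113*(83/27) = 30793/9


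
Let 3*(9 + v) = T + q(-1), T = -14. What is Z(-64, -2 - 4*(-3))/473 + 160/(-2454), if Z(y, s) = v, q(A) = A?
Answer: -55018/580371 ≈ -0.094798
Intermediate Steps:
v = -14 (v = -9 + (-14 - 1)/3 = -9 + (⅓)*(-15) = -9 - 5 = -14)
Z(y, s) = -14
Z(-64, -2 - 4*(-3))/473 + 160/(-2454) = -14/473 + 160/(-2454) = -14*1/473 + 160*(-1/2454) = -14/473 - 80/1227 = -55018/580371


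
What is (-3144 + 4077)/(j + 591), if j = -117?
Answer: 311/158 ≈ 1.9684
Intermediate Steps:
(-3144 + 4077)/(j + 591) = (-3144 + 4077)/(-117 + 591) = 933/474 = 933*(1/474) = 311/158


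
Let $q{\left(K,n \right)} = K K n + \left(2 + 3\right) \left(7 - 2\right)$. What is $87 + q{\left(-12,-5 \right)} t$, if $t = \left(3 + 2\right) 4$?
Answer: $-13813$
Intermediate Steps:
$t = 20$ ($t = 5 \cdot 4 = 20$)
$q{\left(K,n \right)} = 25 + n K^{2}$ ($q{\left(K,n \right)} = K^{2} n + 5 \cdot 5 = n K^{2} + 25 = 25 + n K^{2}$)
$87 + q{\left(-12,-5 \right)} t = 87 + \left(25 - 5 \left(-12\right)^{2}\right) 20 = 87 + \left(25 - 720\right) 20 = 87 - 13900 = -13813$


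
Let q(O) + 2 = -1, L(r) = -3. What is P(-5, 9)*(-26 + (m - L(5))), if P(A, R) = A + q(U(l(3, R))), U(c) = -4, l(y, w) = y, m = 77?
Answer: -432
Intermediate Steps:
q(O) = -3 (q(O) = -2 - 1 = -3)
P(A, R) = -3 + A (P(A, R) = A - 3 = -3 + A)
P(-5, 9)*(-26 + (m - L(5))) = (-3 - 5)*(-26 + (77 - 1*(-3))) = -8*(-26 + (77 + 3)) = -8*(-26 + 80) = -8*54 = -432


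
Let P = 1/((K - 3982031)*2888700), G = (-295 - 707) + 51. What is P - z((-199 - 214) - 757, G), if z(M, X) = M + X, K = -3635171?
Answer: 46670084016305399/22003811417400 ≈ 2121.0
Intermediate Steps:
G = -951 (G = -1002 + 51 = -951)
P = -1/22003811417400 (P = 1/(-3635171 - 3982031*2888700) = (1/2888700)/(-7617202) = -1/7617202*1/2888700 = -1/22003811417400 ≈ -4.5447e-14)
P - z((-199 - 214) - 757, G) = -1/22003811417400 - (((-199 - 214) - 757) - 951) = -1/22003811417400 - ((-413 - 757) - 951) = -1/22003811417400 - (-1170 - 951) = -1/22003811417400 - 1*(-2121) = -1/22003811417400 + 2121 = 46670084016305399/22003811417400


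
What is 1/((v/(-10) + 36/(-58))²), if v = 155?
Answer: 3364/874225 ≈ 0.0038480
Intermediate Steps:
1/((v/(-10) + 36/(-58))²) = 1/((155/(-10) + 36/(-58))²) = 1/((155*(-⅒) + 36*(-1/58))²) = 1/((-31/2 - 18/29)²) = 1/((-935/58)²) = 1/(874225/3364) = 3364/874225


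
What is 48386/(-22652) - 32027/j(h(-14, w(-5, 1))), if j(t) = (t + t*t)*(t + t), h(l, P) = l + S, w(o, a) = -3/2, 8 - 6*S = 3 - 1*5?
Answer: 3770872949/527179996 ≈ 7.1529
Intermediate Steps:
S = 5/3 (S = 4/3 - (3 - 1*5)/6 = 4/3 - (3 - 5)/6 = 4/3 - ⅙*(-2) = 4/3 + ⅓ = 5/3 ≈ 1.6667)
w(o, a) = -3/2 (w(o, a) = -3*½ = -3/2)
h(l, P) = 5/3 + l (h(l, P) = l + 5/3 = 5/3 + l)
j(t) = 2*t*(t + t²) (j(t) = (t + t²)*(2*t) = 2*t*(t + t²))
48386/(-22652) - 32027/j(h(-14, w(-5, 1))) = 48386/(-22652) - 32027*1/(2*(1 + (5/3 - 14))*(5/3 - 14)²) = 48386*(-1/22652) - 32027*9/(2738*(1 - 37/3)) = -24193/11326 - 32027/(2*(1369/9)*(-34/3)) = -24193/11326 - 32027/(-93092/27) = -24193/11326 - 32027*(-27/93092) = -24193/11326 + 864729/93092 = 3770872949/527179996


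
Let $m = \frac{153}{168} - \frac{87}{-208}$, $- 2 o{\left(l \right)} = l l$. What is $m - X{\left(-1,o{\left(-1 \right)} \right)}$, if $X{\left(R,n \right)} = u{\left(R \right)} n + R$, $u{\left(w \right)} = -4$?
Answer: $\frac{479}{1456} \approx 0.32898$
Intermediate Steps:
$o{\left(l \right)} = - \frac{l^{2}}{2}$ ($o{\left(l \right)} = - \frac{l l}{2} = - \frac{l^{2}}{2}$)
$X{\left(R,n \right)} = R - 4 n$ ($X{\left(R,n \right)} = - 4 n + R = R - 4 n$)
$m = \frac{1935}{1456}$ ($m = 153 \cdot \frac{1}{168} - - \frac{87}{208} = \frac{51}{56} + \frac{87}{208} = \frac{1935}{1456} \approx 1.329$)
$m - X{\left(-1,o{\left(-1 \right)} \right)} = \frac{1935}{1456} - \left(-1 - 4 \left(- \frac{\left(-1\right)^{2}}{2}\right)\right) = \frac{1935}{1456} - \left(-1 - 4 \left(\left(- \frac{1}{2}\right) 1\right)\right) = \frac{1935}{1456} - \left(-1 - -2\right) = \frac{1935}{1456} - \left(-1 + 2\right) = \frac{1935}{1456} - 1 = \frac{479}{1456}$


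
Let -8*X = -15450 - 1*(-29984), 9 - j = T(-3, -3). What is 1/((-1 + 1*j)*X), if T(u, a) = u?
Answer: -4/79937 ≈ -5.0039e-5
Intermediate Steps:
j = 12 (j = 9 - 1*(-3) = 9 + 3 = 12)
X = -7267/4 (X = -(-15450 - 1*(-29984))/8 = -(-15450 + 29984)/8 = -1/8*14534 = -7267/4 ≈ -1816.8)
1/((-1 + 1*j)*X) = 1/((-1 + 1*12)*(-7267/4)) = 1/((-1 + 12)*(-7267/4)) = 1/(11*(-7267/4)) = 1/(-79937/4) = -4/79937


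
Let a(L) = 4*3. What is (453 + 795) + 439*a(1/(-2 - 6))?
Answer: 6516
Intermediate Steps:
a(L) = 12
(453 + 795) + 439*a(1/(-2 - 6)) = (453 + 795) + 439*12 = 1248 + 5268 = 6516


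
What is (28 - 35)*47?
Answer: -329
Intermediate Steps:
(28 - 35)*47 = -7*47 = -329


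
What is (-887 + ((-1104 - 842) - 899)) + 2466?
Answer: -1266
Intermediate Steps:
(-887 + ((-1104 - 842) - 899)) + 2466 = (-887 + (-1946 - 899)) + 2466 = (-887 - 2845) + 2466 = -3732 + 2466 = -1266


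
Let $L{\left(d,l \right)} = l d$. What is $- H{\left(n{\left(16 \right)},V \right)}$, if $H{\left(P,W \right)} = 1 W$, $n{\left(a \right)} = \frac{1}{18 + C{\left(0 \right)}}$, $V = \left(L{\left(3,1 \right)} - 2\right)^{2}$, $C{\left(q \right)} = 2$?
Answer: $-1$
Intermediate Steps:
$L{\left(d,l \right)} = d l$
$V = 1$ ($V = \left(3 \cdot 1 - 2\right)^{2} = \left(3 - 2\right)^{2} = 1^{2} = 1$)
$n{\left(a \right)} = \frac{1}{20}$ ($n{\left(a \right)} = \frac{1}{18 + 2} = \frac{1}{20}$)
$H{\left(P,W \right)} = W$
$- H{\left(n{\left(16 \right)},V \right)} = \left(-1\right) 1 = -1$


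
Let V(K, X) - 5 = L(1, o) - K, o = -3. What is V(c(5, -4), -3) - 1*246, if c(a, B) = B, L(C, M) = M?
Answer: -240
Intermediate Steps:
V(K, X) = 2 - K (V(K, X) = 5 + (-3 - K) = 2 - K)
V(c(5, -4), -3) - 1*246 = (2 - 1*(-4)) - 1*246 = (2 + 4) - 246 = 6 - 246 = -240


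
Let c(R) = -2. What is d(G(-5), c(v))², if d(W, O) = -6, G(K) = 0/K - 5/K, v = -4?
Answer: 36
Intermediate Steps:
G(K) = -5/K (G(K) = 0 - 5/K = -5/K)
d(G(-5), c(v))² = (-6)² = 36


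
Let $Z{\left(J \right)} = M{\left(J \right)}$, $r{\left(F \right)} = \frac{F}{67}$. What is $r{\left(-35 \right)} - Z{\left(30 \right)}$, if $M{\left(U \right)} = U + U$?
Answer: $- \frac{4055}{67} \approx -60.522$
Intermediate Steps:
$r{\left(F \right)} = \frac{F}{67}$ ($r{\left(F \right)} = F \frac{1}{67} = \frac{F}{67}$)
$M{\left(U \right)} = 2 U$
$Z{\left(J \right)} = 2 J$
$r{\left(-35 \right)} - Z{\left(30 \right)} = \frac{1}{67} \left(-35\right) - 2 \cdot 30 = - \frac{35}{67} - 60 = - \frac{4055}{67}$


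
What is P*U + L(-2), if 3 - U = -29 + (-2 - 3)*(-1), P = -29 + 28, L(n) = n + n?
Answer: -31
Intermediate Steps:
L(n) = 2*n
P = -1
U = 27 (U = 3 - (-29 + (-2 - 3)*(-1)) = 3 - (-29 - 5*(-1)) = 3 - (-29 + 5) = 3 - 1*(-24) = 3 + 24 = 27)
P*U + L(-2) = -1*27 + 2*(-2) = -27 - 4 = -31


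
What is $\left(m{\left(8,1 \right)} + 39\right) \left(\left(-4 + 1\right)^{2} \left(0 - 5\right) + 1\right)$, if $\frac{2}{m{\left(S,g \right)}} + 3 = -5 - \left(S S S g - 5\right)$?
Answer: $- \frac{883652}{515} \approx -1715.8$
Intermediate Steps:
$m{\left(S,g \right)} = \frac{2}{-3 - g S^{3}}$ ($m{\left(S,g \right)} = \frac{2}{-3 - S S S g} = \frac{2}{-3 - S^{2} S g} = \frac{2}{-3 - S^{3} g} = \frac{2}{-3 - g S^{3}}$)
$\left(m{\left(8,1 \right)} + 39\right) \left(\left(-4 + 1\right)^{2} \left(0 - 5\right) + 1\right) = \left(- \frac{2}{3 + 1 \cdot 8^{3}} + 39\right) \left(\left(-4 + 1\right)^{2} \left(0 - 5\right) + 1\right) = \left(- \frac{2}{3 + 1 \cdot 512} + 39\right) \left(\left(-3\right)^{2} \left(0 - 5\right) + 1\right) = \left(- \frac{2}{3 + 512} + 39\right) \left(9 \left(-5\right) + 1\right) = \left(- \frac{2}{515} + 39\right) \left(-45 + 1\right) = \left(\left(-2\right) \frac{1}{515} + 39\right) \left(-44\right) = \left(- \frac{2}{515} + 39\right) \left(-44\right) = \frac{20083}{515} \left(-44\right) = - \frac{883652}{515}$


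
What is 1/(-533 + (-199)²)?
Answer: 1/39068 ≈ 2.5596e-5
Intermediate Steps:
1/(-533 + (-199)²) = 1/(-533 + 39601) = 1/39068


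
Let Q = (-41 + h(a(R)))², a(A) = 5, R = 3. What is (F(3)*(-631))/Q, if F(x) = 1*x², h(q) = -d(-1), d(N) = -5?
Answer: -631/144 ≈ -4.3819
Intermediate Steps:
h(q) = 5 (h(q) = -1*(-5) = 5)
F(x) = x²
Q = 1296 (Q = (-41 + 5)² = (-36)² = 1296)
(F(3)*(-631))/Q = (3²*(-631))/1296 = (9*(-631))*(1/1296) = -5679*1/1296 = -631/144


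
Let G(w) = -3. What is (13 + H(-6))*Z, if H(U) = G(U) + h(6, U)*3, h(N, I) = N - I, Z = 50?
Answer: 2300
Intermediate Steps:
H(U) = 15 - 3*U (H(U) = -3 + (6 - U)*3 = -3 + (18 - 3*U) = 15 - 3*U)
(13 + H(-6))*Z = (13 + (15 - 3*(-6)))*50 = (13 + (15 + 18))*50 = (13 + 33)*50 = 46*50 = 2300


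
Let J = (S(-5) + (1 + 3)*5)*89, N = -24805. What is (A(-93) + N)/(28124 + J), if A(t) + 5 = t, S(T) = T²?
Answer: -24903/32129 ≈ -0.77509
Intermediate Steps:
A(t) = -5 + t
J = 4005 (J = ((-5)² + (1 + 3)*5)*89 = (25 + 4*5)*89 = (25 + 20)*89 = 45*89 = 4005)
(A(-93) + N)/(28124 + J) = ((-5 - 93) - 24805)/(28124 + 4005) = (-98 - 24805)/32129 = -24903*1/32129 = -24903/32129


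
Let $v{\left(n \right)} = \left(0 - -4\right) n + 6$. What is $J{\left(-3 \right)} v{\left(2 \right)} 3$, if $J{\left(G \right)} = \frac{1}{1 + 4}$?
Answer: $\frac{42}{5} \approx 8.4$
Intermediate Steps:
$J{\left(G \right)} = \frac{1}{5}$
$v{\left(n \right)} = 6 + 4 n$ ($v{\left(n \right)} = \left(0 + 4\right) n + 6 = 4 n + 6 = 6 + 4 n$)
$J{\left(-3 \right)} v{\left(2 \right)} 3 = \frac{6 + 4 \cdot 2}{5} \cdot 3 = \frac{6 + 8}{5} \cdot 3 = \frac{1}{5} \cdot 14 \cdot 3 = \frac{14}{5} \cdot 3 = \frac{42}{5}$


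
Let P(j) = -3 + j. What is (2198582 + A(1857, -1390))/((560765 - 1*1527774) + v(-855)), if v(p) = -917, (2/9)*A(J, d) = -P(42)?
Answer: -4396813/1935852 ≈ -2.2713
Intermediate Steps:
A(J, d) = -351/2 (A(J, d) = 9*(-(-3 + 42))/2 = 9*(-1*39)/2 = (9/2)*(-39) = -351/2)
(2198582 + A(1857, -1390))/((560765 - 1*1527774) + v(-855)) = (2198582 - 351/2)/((560765 - 1*1527774) - 917) = 4396813/(2*((560765 - 1527774) - 917)) = 4396813/(2*(-967009 - 917)) = (4396813/2)/(-967926) = (4396813/2)*(-1/967926) = -4396813/1935852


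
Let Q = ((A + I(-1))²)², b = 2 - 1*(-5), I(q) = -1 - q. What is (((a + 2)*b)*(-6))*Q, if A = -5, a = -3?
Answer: 26250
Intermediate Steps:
b = 7 (b = 2 + 5 = 7)
Q = 625 (Q = ((-5 + (-1 - 1*(-1)))²)² = ((-5 + (-1 + 1))²)² = ((-5 + 0)²)² = ((-5)²)² = 25² = 625)
(((a + 2)*b)*(-6))*Q = (((-3 + 2)*7)*(-6))*625 = (-1*7*(-6))*625 = -7*(-6)*625 = 42*625 = 26250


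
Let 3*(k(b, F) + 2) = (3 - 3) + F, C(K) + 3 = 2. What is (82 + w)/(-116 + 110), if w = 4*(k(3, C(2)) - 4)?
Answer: -85/9 ≈ -9.4444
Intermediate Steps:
C(K) = -1 (C(K) = -3 + 2 = -1)
k(b, F) = -2 + F/3 (k(b, F) = -2 + ((3 - 3) + F)/3 = -2 + (0 + F)/3 = -2 + F/3)
w = -76/3 (w = 4*((-2 + (⅓)*(-1)) - 4) = 4*((-2 - ⅓) - 4) = 4*(-7/3 - 4) = 4*(-19/3) = -76/3 ≈ -25.333)
(82 + w)/(-116 + 110) = (82 - 76/3)/(-116 + 110) = (170/3)/(-6) = (170/3)*(-⅙) = -85/9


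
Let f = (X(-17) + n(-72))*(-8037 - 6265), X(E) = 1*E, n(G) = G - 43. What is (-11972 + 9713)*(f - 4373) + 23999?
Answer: -4254782170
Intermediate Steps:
n(G) = -43 + G
X(E) = E
f = 1887864 (f = (-17 + (-43 - 72))*(-8037 - 6265) = (-17 - 115)*(-14302) = -132*(-14302) = 1887864)
(-11972 + 9713)*(f - 4373) + 23999 = (-11972 + 9713)*(1887864 - 4373) + 23999 = -2259*1883491 + 23999 = -4254806169 + 23999 = -4254782170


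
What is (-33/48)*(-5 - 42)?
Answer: 517/16 ≈ 32.313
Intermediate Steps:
(-33/48)*(-5 - 42) = -33*1/48*(-47) = -11/16*(-47) = 517/16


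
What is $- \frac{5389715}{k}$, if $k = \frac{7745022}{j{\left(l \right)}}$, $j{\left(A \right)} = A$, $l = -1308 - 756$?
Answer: $\frac{1854061960}{1290837} \approx 1436.3$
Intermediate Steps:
$l = -2064$
$k = - \frac{1290837}{344}$ ($k = \frac{7745022}{-2064} = 7745022 \left(- \frac{1}{2064}\right) = - \frac{1290837}{344} \approx -3752.4$)
$- \frac{5389715}{k} = - \frac{5389715}{- \frac{1290837}{344}} = \left(-5389715\right) \left(- \frac{344}{1290837}\right) = \frac{1854061960}{1290837}$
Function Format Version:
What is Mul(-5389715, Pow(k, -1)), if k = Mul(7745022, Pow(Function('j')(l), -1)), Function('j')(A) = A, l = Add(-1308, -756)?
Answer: Rational(1854061960, 1290837) ≈ 1436.3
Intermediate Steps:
l = -2064
k = Rational(-1290837, 344) (k = Mul(7745022, Pow(-2064, -1)) = Mul(7745022, Rational(-1, 2064)) = Rational(-1290837, 344) ≈ -3752.4)
Mul(-5389715, Pow(k, -1)) = Mul(-5389715, Pow(Rational(-1290837, 344), -1)) = Mul(-5389715, Rational(-344, 1290837)) = Rational(1854061960, 1290837)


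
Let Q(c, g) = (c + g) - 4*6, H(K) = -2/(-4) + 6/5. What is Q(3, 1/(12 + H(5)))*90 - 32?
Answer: -262414/137 ≈ -1915.4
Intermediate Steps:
H(K) = 17/10 (H(K) = -2*(-¼) + 6*(⅕) = ½ + 6/5 = 17/10)
Q(c, g) = -24 + c + g (Q(c, g) = (c + g) - 24 = -24 + c + g)
Q(3, 1/(12 + H(5)))*90 - 32 = (-24 + 3 + 1/(12 + 17/10))*90 - 32 = (-24 + 3 + 1/(137/10))*90 - 32 = (-24 + 3 + 10/137)*90 - 32 = -2867/137*90 - 32 = -258030/137 - 32 = -262414/137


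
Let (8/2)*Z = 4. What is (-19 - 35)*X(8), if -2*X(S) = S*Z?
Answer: 216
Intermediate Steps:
Z = 1 (Z = (¼)*4 = 1)
X(S) = -S/2
(-19 - 35)*X(8) = (-19 - 35)*(-½*8) = -54*(-4) = 216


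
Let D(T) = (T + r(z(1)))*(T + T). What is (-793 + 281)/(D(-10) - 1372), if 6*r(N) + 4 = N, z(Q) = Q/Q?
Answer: 256/581 ≈ 0.44062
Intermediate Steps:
z(Q) = 1
r(N) = -⅔ + N/6
D(T) = 2*T*(-½ + T) (D(T) = (T + (-⅔ + (⅙)*1))*(T + T) = (T + (-⅔ + ⅙))*(2*T) = (T - ½)*(2*T) = (-½ + T)*(2*T) = 2*T*(-½ + T))
(-793 + 281)/(D(-10) - 1372) = (-793 + 281)/(-10*(-1 + 2*(-10)) - 1372) = -512/(-10*(-1 - 20) - 1372) = -512/(-10*(-21) - 1372) = -512/(210 - 1372) = -512/(-1162) = -512*(-1/1162) = 256/581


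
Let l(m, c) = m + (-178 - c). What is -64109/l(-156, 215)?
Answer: 64109/549 ≈ 116.77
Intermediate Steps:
l(m, c) = -178 + m - c
-64109/l(-156, 215) = -64109/(-178 - 156 - 1*215) = -64109/(-178 - 156 - 215) = -64109/(-549) = -64109*(-1/549) = 64109/549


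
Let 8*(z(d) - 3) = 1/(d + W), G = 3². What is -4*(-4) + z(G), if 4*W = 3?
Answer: 1483/78 ≈ 19.013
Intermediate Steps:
W = ¾ (W = (¼)*3 = ¾ ≈ 0.75000)
G = 9
z(d) = 3 + 1/(8*(¾ + d)) (z(d) = 3 + 1/(8*(d + ¾)) = 3 + 1/(8*(¾ + d)))
-4*(-4) + z(G) = -4*(-4) + (19 + 24*9)/(2*(3 + 4*9)) = 16 + (19 + 216)/(2*(3 + 36)) = 16 + (½)*235/39 = 16 + (½)*(1/39)*235 = 16 + 235/78 = 1483/78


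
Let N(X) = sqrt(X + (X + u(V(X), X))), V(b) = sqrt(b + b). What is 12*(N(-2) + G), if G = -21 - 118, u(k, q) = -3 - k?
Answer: -1668 + 12*sqrt(-7 - 2*I) ≈ -1663.5 - 32.065*I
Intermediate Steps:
V(b) = sqrt(2)*sqrt(b) (V(b) = sqrt(2*b) = sqrt(2)*sqrt(b))
G = -139
N(X) = sqrt(-3 + 2*X - sqrt(2)*sqrt(X)) (N(X) = sqrt(X + (X + (-3 - sqrt(2)*sqrt(X)))) = sqrt(X + (-3 + X - sqrt(2)*sqrt(X))) = sqrt(-3 + 2*X - sqrt(2)*sqrt(X)))
12*(N(-2) + G) = 12*(sqrt(-3 + 2*(-2) - sqrt(2)*sqrt(-2)) - 139) = 12*(sqrt(-3 - 4 - sqrt(2)*I*sqrt(2)) - 139) = 12*(sqrt(-3 - 4 - 2*I) - 139) = 12*(sqrt(-7 - 2*I) - 139) = 12*(-139 + sqrt(-7 - 2*I)) = -1668 + 12*sqrt(-7 - 2*I)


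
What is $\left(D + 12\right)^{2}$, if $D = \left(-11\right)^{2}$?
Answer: $17689$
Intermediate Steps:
$D = 121$
$\left(D + 12\right)^{2} = \left(121 + 12\right)^{2} = 133^{2} = 17689$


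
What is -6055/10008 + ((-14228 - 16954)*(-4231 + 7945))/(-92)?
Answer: 289756350631/230184 ≈ 1.2588e+6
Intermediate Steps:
-6055/10008 + ((-14228 - 16954)*(-4231 + 7945))/(-92) = -6055*1/10008 - 31182*3714*(-1/92) = -6055/10008 - 115809948*(-1/92) = -6055/10008 + 28952487/23 = 289756350631/230184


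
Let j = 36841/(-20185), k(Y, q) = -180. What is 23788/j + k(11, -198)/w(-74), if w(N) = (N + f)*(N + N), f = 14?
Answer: -3740205577/286972 ≈ -13033.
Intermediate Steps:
w(N) = 2*N*(14 + N) (w(N) = (N + 14)*(N + N) = (14 + N)*(2*N) = 2*N*(14 + N))
j = -36841/20185 (j = 36841*(-1/20185) = -36841/20185 ≈ -1.8252)
23788/j + k(11, -198)/w(-74) = 23788/(-36841/20185) - 180*(-1/(148*(14 - 74))) = 23788*(-20185/36841) - 180/(2*(-74)*(-60)) = -25271620/1939 - 180/8880 = -25271620/1939 - 180*1/8880 = -25271620/1939 - 3/148 = -3740205577/286972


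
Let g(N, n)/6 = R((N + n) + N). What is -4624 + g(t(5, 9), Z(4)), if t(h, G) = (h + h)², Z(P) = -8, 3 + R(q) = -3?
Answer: -4660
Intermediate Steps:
R(q) = -6 (R(q) = -3 - 3 = -6)
t(h, G) = 4*h² (t(h, G) = (2*h)² = 4*h²)
g(N, n) = -36 (g(N, n) = 6*(-6) = -36)
-4624 + g(t(5, 9), Z(4)) = -4624 - 36 = -4660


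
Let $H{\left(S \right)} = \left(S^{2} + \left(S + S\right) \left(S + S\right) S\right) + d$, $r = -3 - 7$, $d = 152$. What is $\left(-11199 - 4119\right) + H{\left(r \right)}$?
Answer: $-19066$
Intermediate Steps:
$r = -10$ ($r = -3 - 7 = -10$)
$H{\left(S \right)} = 152 + S^{2} + 4 S^{3}$ ($H{\left(S \right)} = \left(S^{2} + \left(S + S\right) \left(S + S\right) S\right) + 152 = \left(S^{2} + 2 S 2 S S\right) + 152 = \left(S^{2} + 4 S^{2} S\right) + 152 = \left(S^{2} + 4 S^{3}\right) + 152 = 152 + S^{2} + 4 S^{3}$)
$\left(-11199 - 4119\right) + H{\left(r \right)} = \left(-11199 - 4119\right) + \left(152 + \left(-10\right)^{2} + 4 \left(-10\right)^{3}\right) = -15318 + \left(152 + 100 + 4 \left(-1000\right)\right) = -15318 + \left(152 + 100 - 4000\right) = -15318 - 3748 = -19066$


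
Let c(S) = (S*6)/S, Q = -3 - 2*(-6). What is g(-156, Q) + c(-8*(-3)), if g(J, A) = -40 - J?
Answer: 122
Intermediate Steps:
Q = 9 (Q = -3 + 12 = 9)
c(S) = 6 (c(S) = (6*S)/S = 6)
g(-156, Q) + c(-8*(-3)) = (-40 - 1*(-156)) + 6 = (-40 + 156) + 6 = 116 + 6 = 122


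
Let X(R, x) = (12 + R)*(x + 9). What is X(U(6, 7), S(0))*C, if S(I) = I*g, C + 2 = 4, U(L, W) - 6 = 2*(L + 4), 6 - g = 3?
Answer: 684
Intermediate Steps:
g = 3 (g = 6 - 1*3 = 6 - 3 = 3)
U(L, W) = 14 + 2*L (U(L, W) = 6 + 2*(L + 4) = 6 + 2*(4 + L) = 6 + (8 + 2*L) = 14 + 2*L)
C = 2 (C = -2 + 4 = 2)
S(I) = 3*I (S(I) = I*3 = 3*I)
X(R, x) = (9 + x)*(12 + R) (X(R, x) = (12 + R)*(9 + x) = (9 + x)*(12 + R))
X(U(6, 7), S(0))*C = (108 + 9*(14 + 2*6) + 12*(3*0) + (14 + 2*6)*(3*0))*2 = (108 + 9*(14 + 12) + 12*0 + (14 + 12)*0)*2 = (108 + 9*26 + 0 + 26*0)*2 = (108 + 234 + 0 + 0)*2 = 342*2 = 684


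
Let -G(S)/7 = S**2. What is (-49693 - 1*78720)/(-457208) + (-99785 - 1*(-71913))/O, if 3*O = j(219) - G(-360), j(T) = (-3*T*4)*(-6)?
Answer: 3345466069/17582848056 ≈ 0.19027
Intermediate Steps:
j(T) = 72*T (j(T) = -12*T*(-6) = 72*T)
G(S) = -7*S**2
O = 307656 (O = (72*219 - (-7)*(-360)**2)/3 = (15768 - (-7)*129600)/3 = (15768 - 1*(-907200))/3 = (15768 + 907200)/3 = (1/3)*922968 = 307656)
(-49693 - 1*78720)/(-457208) + (-99785 - 1*(-71913))/O = (-49693 - 1*78720)/(-457208) + (-99785 - 1*(-71913))/307656 = (-49693 - 78720)*(-1/457208) + (-99785 + 71913)*(1/307656) = -128413*(-1/457208) - 27872*1/307656 = 128413/457208 - 3484/38457 = 3345466069/17582848056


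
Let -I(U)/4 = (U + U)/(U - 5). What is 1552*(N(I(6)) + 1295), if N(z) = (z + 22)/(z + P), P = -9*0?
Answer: 6032042/3 ≈ 2.0107e+6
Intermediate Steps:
P = 0
I(U) = -8*U/(-5 + U) (I(U) = -4*(U + U)/(U - 5) = -4*2*U/(-5 + U) = -8*U/(-5 + U))
N(z) = (22 + z)/z (N(z) = (z + 22)/(z + 0) = (22 + z)/z)
1552*(N(I(6)) + 1295) = 1552*((22 - 8*6/(-5 + 6))/((-8*6/(-5 + 6))) + 1295) = 1552*((22 - 8*6/1)/((-8*6/1)) + 1295) = 1552*((22 - 8*6*1)/((-8*6*1)) + 1295) = 1552*((22 - 48)/(-48) + 1295) = 1552*(-1/48*(-26) + 1295) = 1552*(13/24 + 1295) = 1552*(31093/24) = 6032042/3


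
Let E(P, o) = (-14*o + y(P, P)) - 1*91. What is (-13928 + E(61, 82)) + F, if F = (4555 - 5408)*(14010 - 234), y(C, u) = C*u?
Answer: -11762374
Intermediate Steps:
F = -11750928 (F = -853*13776 = -11750928)
E(P, o) = -91 + P² - 14*o (E(P, o) = (-14*o + P*P) - 1*91 = (-14*o + P²) - 91 = (P² - 14*o) - 91 = -91 + P² - 14*o)
(-13928 + E(61, 82)) + F = (-13928 + (-91 + 61² - 14*82)) - 11750928 = (-13928 + (-91 + 3721 - 1148)) - 11750928 = (-13928 + 2482) - 11750928 = -11446 - 11750928 = -11762374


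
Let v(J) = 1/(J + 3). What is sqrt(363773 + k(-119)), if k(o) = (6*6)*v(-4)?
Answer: sqrt(363737) ≈ 603.11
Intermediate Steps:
v(J) = 1/(3 + J)
k(o) = -36 (k(o) = (6*6)/(3 - 4) = 36/(-1) = 36*(-1) = -36)
sqrt(363773 + k(-119)) = sqrt(363773 - 36) = sqrt(363737)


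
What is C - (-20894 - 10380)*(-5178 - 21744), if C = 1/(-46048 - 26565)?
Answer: -61137141854965/72613 ≈ -8.4196e+8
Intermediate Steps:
C = -1/72613 (C = 1/(-72613) = -1/72613 ≈ -1.3772e-5)
C - (-20894 - 10380)*(-5178 - 21744) = -1/72613 - (-20894 - 10380)*(-5178 - 21744) = -1/72613 - (-31274)*(-26922) = -1/72613 - 1*841958628 = -1/72613 - 841958628 = -61137141854965/72613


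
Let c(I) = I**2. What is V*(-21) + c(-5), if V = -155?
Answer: 3280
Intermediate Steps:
V*(-21) + c(-5) = -155*(-21) + (-5)**2 = 3255 + 25 = 3280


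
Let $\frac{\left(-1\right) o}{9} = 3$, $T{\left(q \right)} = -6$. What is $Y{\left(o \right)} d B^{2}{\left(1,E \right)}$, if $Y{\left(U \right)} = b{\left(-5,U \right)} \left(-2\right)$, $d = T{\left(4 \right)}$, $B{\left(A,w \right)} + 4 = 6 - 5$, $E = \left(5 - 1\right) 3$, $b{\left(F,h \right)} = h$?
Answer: $-2916$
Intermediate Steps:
$E = 12$ ($E = 4 \cdot 3 = 12$)
$B{\left(A,w \right)} = -3$ ($B{\left(A,w \right)} = -4 + \left(6 - 5\right) = -4 + 1 = -3$)
$d = -6$
$o = -27$ ($o = \left(-9\right) 3 = -27$)
$Y{\left(U \right)} = - 2 U$ ($Y{\left(U \right)} = U \left(-2\right) = - 2 U$)
$Y{\left(o \right)} d B^{2}{\left(1,E \right)} = \left(-2\right) \left(-27\right) \left(-6\right) \left(-3\right)^{2} = 54 \left(-6\right) 9 = \left(-324\right) 9 = -2916$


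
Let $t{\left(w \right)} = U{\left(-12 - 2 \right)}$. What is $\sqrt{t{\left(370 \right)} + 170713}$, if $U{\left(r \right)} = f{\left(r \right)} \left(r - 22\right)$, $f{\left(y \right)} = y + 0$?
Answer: $\sqrt{171217} \approx 413.78$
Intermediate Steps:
$f{\left(y \right)} = y$
$U{\left(r \right)} = r \left(-22 + r\right)$ ($U{\left(r \right)} = r \left(r - 22\right) = r \left(-22 + r\right)$)
$t{\left(w \right)} = 504$ ($t{\left(w \right)} = \left(-12 - 2\right) \left(-22 - 14\right) = - 14 \left(-22 - 14\right) = \left(-14\right) \left(-36\right) = 504$)
$\sqrt{t{\left(370 \right)} + 170713} = \sqrt{504 + 170713} = \sqrt{171217}$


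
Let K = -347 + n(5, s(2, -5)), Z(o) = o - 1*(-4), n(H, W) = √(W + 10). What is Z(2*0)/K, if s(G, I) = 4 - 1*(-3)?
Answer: -347/30098 - √17/30098 ≈ -0.011666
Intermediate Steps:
s(G, I) = 7 (s(G, I) = 4 + 3 = 7)
n(H, W) = √(10 + W)
Z(o) = 4 + o (Z(o) = o + 4 = 4 + o)
K = -347 + √17 (K = -347 + √(10 + 7) = -347 + √17 ≈ -342.88)
Z(2*0)/K = (4 + 2*0)/(-347 + √17) = (4 + 0)/(-347 + √17) = 4/(-347 + √17)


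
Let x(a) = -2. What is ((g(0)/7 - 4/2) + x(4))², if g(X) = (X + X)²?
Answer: 16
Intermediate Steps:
g(X) = 4*X² (g(X) = (2*X)² = 4*X²)
((g(0)/7 - 4/2) + x(4))² = (((4*0²)/7 - 4/2) - 2)² = (((4*0)*(⅐) - 4*½) - 2)² = ((0*(⅐) - 2) - 2)² = ((0 - 2) - 2)² = (-2 - 2)² = (-4)² = 16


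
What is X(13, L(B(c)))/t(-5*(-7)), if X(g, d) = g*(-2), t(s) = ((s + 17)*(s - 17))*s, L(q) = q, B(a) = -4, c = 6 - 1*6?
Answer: -1/1260 ≈ -0.00079365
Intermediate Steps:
c = 0 (c = 6 - 6 = 0)
t(s) = s*(-17 + s)*(17 + s) (t(s) = ((17 + s)*(-17 + s))*s = ((-17 + s)*(17 + s))*s = s*(-17 + s)*(17 + s))
X(g, d) = -2*g
X(13, L(B(c)))/t(-5*(-7)) = (-2*13)/(((-5*(-7))*(-289 + (-5*(-7))**2))) = -26*1/(35*(-289 + 35**2)) = -26*1/(35*(-289 + 1225)) = -26/(35*936) = -26/32760 = -26*1/32760 = -1/1260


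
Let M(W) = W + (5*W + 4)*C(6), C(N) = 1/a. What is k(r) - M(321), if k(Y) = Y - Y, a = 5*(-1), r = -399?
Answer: ⅘ ≈ 0.80000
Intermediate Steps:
a = -5
k(Y) = 0
C(N) = -⅕ (C(N) = 1/(-5) = -⅕)
M(W) = -⅘ (M(W) = W + (5*W + 4)*(-⅕) = W + (4 + 5*W)*(-⅕) = W + (-⅘ - W) = -⅘)
k(r) - M(321) = 0 - 1*(-⅘) = 0 + ⅘ = ⅘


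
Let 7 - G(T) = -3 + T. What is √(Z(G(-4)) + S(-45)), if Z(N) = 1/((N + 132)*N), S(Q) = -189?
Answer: I*√197406965/1022 ≈ 13.748*I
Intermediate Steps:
G(T) = 10 - T (G(T) = 7 - (-3 + T) = 7 + (3 - T) = 10 - T)
Z(N) = 1/(N*(132 + N)) (Z(N) = 1/((132 + N)*N) = 1/(N*(132 + N)))
√(Z(G(-4)) + S(-45)) = √(1/((10 - 1*(-4))*(132 + (10 - 1*(-4)))) - 189) = √(1/((10 + 4)*(132 + (10 + 4))) - 189) = √(1/(14*(132 + 14)) - 189) = √((1/14)/146 - 189) = √((1/14)*(1/146) - 189) = √(1/2044 - 189) = √(-386315/2044) = I*√197406965/1022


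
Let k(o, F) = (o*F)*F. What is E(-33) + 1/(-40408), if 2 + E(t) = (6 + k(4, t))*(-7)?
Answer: -1233898689/40408 ≈ -30536.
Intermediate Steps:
k(o, F) = o*F**2 (k(o, F) = (F*o)*F = o*F**2)
E(t) = -44 - 28*t**2 (E(t) = -2 + (6 + 4*t**2)*(-7) = -2 + (-42 - 28*t**2) = -44 - 28*t**2)
E(-33) + 1/(-40408) = (-44 - 28*(-33)**2) + 1/(-40408) = (-44 - 28*1089) - 1/40408 = (-44 - 30492) - 1/40408 = -30536 - 1/40408 = -1233898689/40408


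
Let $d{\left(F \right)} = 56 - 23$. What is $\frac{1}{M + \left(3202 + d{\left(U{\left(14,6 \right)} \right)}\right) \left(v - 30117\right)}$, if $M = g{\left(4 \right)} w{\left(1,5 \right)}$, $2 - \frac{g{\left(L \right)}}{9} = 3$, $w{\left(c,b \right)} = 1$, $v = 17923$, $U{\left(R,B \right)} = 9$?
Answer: $- \frac{1}{39447599} \approx -2.535 \cdot 10^{-8}$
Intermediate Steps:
$d{\left(F \right)} = 33$ ($d{\left(F \right)} = 56 - 23 = 33$)
$g{\left(L \right)} = -9$ ($g{\left(L \right)} = 18 - 27 = -9$)
$M = -9$ ($M = \left(-9\right) 1 = -9$)
$\frac{1}{M + \left(3202 + d{\left(U{\left(14,6 \right)} \right)}\right) \left(v - 30117\right)} = \frac{1}{-9 + \left(3202 + 33\right) \left(17923 - 30117\right)} = \frac{1}{-9 + 3235 \left(-12194\right)} = \frac{1}{-9 - 39447590} = \frac{1}{-39447599} = - \frac{1}{39447599}$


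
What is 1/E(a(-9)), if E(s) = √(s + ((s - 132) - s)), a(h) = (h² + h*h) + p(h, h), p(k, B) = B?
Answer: √21/21 ≈ 0.21822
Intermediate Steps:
a(h) = h + 2*h² (a(h) = (h² + h*h) + h = (h² + h²) + h = 2*h² + h = h + 2*h²)
E(s) = √(-132 + s) (E(s) = √(s + ((-132 + s) - s)) = √(s - 132) = √(-132 + s))
1/E(a(-9)) = 1/(√(-132 - 9*(1 + 2*(-9)))) = 1/(√(-132 - 9*(1 - 18))) = 1/(√(-132 - 9*(-17))) = 1/(√(-132 + 153)) = 1/(√21) = √21/21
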